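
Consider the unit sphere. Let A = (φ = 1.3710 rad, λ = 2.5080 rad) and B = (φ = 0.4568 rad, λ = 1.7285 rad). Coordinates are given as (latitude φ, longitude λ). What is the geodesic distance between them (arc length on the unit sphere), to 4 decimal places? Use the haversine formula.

0.9776

With latitudes φ₁ = 78.553°, φ₂ = 26.173° and longitude difference Δλ = -44.662°:
Haversine: a = sin²(Δφ/2) + cos φ₁ cos φ₂ sin²(Δλ/2) = 0.1948 + (0.1985)(0.8975)(0.1444) = 0.22050.
Central angle c = 2·arcsin(√a) = 0.97762 rad.
On the unit sphere the arc length equals the central angle: 0.9776.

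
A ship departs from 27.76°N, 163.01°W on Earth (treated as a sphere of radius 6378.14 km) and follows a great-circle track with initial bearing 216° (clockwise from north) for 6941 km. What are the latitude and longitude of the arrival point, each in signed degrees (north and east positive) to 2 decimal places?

-24.71°, 162.02°

Angular distance δ = d/R = 6941/6378.14 = 1.08825 rad; initial bearing θ = 3.7699 rad.
sin φ₂ = sin φ₁ cos δ + cos φ₁ sin δ cos θ = (0.4658)(0.4640) + (0.8849)(0.8858)(-0.8090) = -0.4180, so φ₂ = -24.71°.
Δλ = atan2(sin θ sin δ cos φ₁, cos δ − sin φ₁ sin φ₂) = atan2(-0.4607, 0.6587) = -34.970°.
λ₂ = -163.010° − 34.970° = -197.98° → 162.02° after wrapping to (−180°, 180°].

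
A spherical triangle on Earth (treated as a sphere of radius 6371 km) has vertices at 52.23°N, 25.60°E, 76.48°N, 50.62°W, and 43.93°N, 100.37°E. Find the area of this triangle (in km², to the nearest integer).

Side lengths (central angles): a = 1.0154, b = 0.8442, c = 0.6390 rad; semiperimeter s = 1.2493.
By l'Huilier's theorem, tan(E/4) = √[tan(s/2) tan((s−a)/2) tan((s−b)/2) tan((s−c)/2)], giving spherical excess E = 0.2956 rad.
Area = E·R² = 0.2956 × (6371)² ≈ 11997175 km².

11997175 km²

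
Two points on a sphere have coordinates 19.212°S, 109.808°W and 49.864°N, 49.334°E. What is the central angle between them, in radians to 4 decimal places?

2.5329 rad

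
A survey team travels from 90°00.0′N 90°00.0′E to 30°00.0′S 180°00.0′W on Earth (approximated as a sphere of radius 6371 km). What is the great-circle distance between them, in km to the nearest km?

With latitudes φ₁ = 90.000°, φ₂ = -30.000° and longitude difference Δλ = 90.000°:
cos c = sin φ₁ sin φ₂ + cos φ₁ cos φ₂ cos Δλ = (1.0000)(-0.5000) + (0.0000)(0.8660)(0.0000) = -0.50000,
so c = arccos(-0.50000) = 2.09440 rad.
Distance = R·c = 6371 × 2.0944 ≈ 13343 km.

13343 km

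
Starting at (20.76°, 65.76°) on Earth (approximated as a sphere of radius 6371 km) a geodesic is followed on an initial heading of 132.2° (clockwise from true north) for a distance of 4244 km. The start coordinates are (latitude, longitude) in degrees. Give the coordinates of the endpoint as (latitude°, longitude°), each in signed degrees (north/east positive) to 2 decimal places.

Angular distance δ = d/R = 4244/6371 = 0.66614 rad; initial bearing θ = 2.3073 rad.
sin φ₂ = sin φ₁ cos δ + cos φ₁ sin δ cos θ = (0.3545)(0.7862) + (0.9351)(0.6180)(-0.6717) = -0.1095, so φ₂ = -6.28°.
Δλ = atan2(sin θ sin δ cos φ₁, cos δ − sin φ₁ sin φ₂) = atan2(0.4281, 0.8250) = 27.423°.
λ₂ = 65.760° + 27.423° = 93.18°.

-6.28°, 93.18°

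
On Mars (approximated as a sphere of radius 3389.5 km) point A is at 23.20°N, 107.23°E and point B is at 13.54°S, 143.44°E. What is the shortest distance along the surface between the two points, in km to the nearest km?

3019 km

With latitudes φ₁ = 23.200°, φ₂ = -13.540° and longitude difference Δλ = 36.210°:
Haversine: a = sin²(Δφ/2) + cos φ₁ cos φ₂ sin²(Δλ/2) = 0.0993 + (0.9191)(0.9722)(0.0966) = 0.18562.
Central angle c = 2·arcsin(√a) = 0.89083 rad.
Distance = R·c = 3389.5 × 0.8908 ≈ 3019 km.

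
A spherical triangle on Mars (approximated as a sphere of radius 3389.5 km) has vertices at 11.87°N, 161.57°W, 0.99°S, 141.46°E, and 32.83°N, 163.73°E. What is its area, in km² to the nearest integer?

2869487 km²

Side lengths (central angles): a = 0.6949, b = 0.6639, c = 1.0124 rad; semiperimeter s = 1.1856.
By l'Huilier's theorem, tan(E/4) = √[tan(s/2) tan((s−a)/2) tan((s−b)/2) tan((s−c)/2)], giving spherical excess E = 0.2498 rad.
Area = E·R² = 0.2498 × (3389.5)² ≈ 2869487 km².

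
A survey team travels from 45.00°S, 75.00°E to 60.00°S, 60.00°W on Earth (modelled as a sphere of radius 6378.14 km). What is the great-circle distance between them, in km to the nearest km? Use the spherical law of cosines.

Let φ₁ = -0.7854 rad, φ₂ = -1.0472 rad, and Δλ = -2.3562 rad.
cos c = sin φ₁ sin φ₂ + cos φ₁ cos φ₂ cos Δλ = (-0.7071)(-0.8660) + (0.7071)(0.5000)(-0.7071) = 0.36237,
so c = arccos(0.36237) = 1.19998 rad.
Distance = R·c = 6378.14 × 1.2000 ≈ 7654 km.

7654 km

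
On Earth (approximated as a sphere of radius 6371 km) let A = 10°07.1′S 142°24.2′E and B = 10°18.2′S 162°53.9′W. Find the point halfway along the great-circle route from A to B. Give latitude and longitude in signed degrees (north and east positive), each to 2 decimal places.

Central angle δ = 0.9383 rad. Interpolating on the sphere with fraction f = 0.5:
P = [sin((1−f)δ)·A + sin(fδ)·B] / sin δ = 0.5606·A + 0.5606·B in Cartesian coordinates,
giving P = (-0.9644, 0.1745, -0.1987), i.e. latitude -11.46°, longitude 169.74°.

-11.46°, 169.74°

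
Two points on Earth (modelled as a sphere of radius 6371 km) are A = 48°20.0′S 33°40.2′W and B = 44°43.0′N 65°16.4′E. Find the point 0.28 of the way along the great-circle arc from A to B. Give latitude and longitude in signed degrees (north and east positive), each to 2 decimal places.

The central angle between A and B is δ = 2.2131 rad.
With f = 0.28, the slerp weights are sin((1−f)δ)/sin δ = 1.2486 and sin(fδ)/sin δ = 0.7253.
Weighted sum of the unit vectors: (1.2486)·(0.5533,-0.3686,-0.7470) + (0.7253)·(0.2972,0.6454,0.7036) = (0.9064, 0.0080, -0.4224).
Converting back: φ = atan2(z, √(x²+y²)) = -24.98°, λ = atan2(y, x) = 0.50°.

-24.98°, 0.50°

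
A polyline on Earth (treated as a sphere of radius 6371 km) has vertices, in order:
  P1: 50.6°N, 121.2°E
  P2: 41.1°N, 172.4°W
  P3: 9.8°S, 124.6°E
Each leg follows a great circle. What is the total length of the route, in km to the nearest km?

13632 km

Leg P1→P2: central angle 0.7961 rad, distance 5072.2 km.
Leg P2→P3: central angle 1.3436 rad, distance 8560.2 km.
Total: 5072.2 + 8560.2 ≈ 13632 km.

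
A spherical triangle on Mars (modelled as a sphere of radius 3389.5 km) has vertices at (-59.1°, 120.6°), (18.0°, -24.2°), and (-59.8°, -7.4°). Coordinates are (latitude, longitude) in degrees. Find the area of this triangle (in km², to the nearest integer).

3849275 km²

Side lengths (central angles): a = 1.3787, b = 0.9489, c = 2.2973 rad; semiperimeter s = 2.3125.
By l'Huilier's theorem, tan(E/4) = √[tan(s/2) tan((s−a)/2) tan((s−b)/2) tan((s−c)/2)], giving spherical excess E = 0.3350 rad.
Area = E·R² = 0.3350 × (3389.5)² ≈ 3849275 km².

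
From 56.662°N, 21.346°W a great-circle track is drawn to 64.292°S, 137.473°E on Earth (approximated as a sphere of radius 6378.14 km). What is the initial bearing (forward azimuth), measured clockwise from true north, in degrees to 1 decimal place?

Δλ = 158.819° = 2.7719 rad.
y = sin Δλ · cos φ₂ = (0.3613)(0.4338) = 0.1567
x = cos φ₁ sin φ₂ − sin φ₁ cos φ₂ cos Δλ = (0.5496)(-0.9010) − (0.8354)(0.4338)(-0.9324) = -0.1573
θ = atan2(y, x) = 135.10°, so the bearing is 135.1°.

135.1°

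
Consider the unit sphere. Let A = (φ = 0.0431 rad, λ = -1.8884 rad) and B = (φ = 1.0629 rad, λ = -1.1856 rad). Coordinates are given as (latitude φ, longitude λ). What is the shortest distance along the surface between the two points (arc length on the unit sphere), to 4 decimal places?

With latitudes φ₁ = 2.469°, φ₂ = 60.900° and longitude difference Δλ = 40.267°:
Haversine: a = sin²(Δφ/2) + cos φ₁ cos φ₂ sin²(Δλ/2) = 0.2382 + (0.9991)(0.4863)(0.1185) = 0.29580.
Central angle c = 2·arcsin(√a) = 1.15010 rad.
On the unit sphere the arc length equals the central angle: 1.1501.

1.1501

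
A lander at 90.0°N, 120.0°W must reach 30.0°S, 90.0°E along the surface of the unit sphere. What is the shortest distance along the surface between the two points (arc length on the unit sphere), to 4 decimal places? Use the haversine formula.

2.0944

With latitudes φ₁ = 90.000°, φ₂ = -30.000° and longitude difference Δλ = -150.000°:
Haversine: a = sin²(Δφ/2) + cos φ₁ cos φ₂ sin²(Δλ/2) = 0.7500 + (0.0000)(0.8660)(0.9330) = 0.75000.
Central angle c = 2·arcsin(√a) = 2.09440 rad.
On the unit sphere the arc length equals the central angle: 2.0944.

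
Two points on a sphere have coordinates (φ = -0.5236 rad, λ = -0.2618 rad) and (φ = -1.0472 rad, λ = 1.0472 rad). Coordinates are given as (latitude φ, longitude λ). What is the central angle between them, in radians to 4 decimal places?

Let φ₁ = -0.5236 rad, φ₂ = -1.0472 rad, and Δλ = 1.3090 rad.
cos c = sin φ₁ sin φ₂ + cos φ₁ cos φ₂ cos Δλ = (-0.5000)(-0.8660) + (0.8660)(0.5000)(0.2588) = 0.54508,
so c = arccos(0.54508) = 0.99431 rad.
So the angular separation is 0.9943 rad.

0.9943 rad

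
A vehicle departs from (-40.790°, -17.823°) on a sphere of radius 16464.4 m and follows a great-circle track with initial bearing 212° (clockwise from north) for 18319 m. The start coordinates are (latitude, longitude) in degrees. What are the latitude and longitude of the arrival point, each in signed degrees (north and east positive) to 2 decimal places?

-59.86°, -126.65°

Angular distance δ = d/R = 18319/16464.4 = 1.11264 rad; initial bearing θ = 3.7001 rad.
sin φ₂ = sin φ₁ cos δ + cos φ₁ sin δ cos θ = (-0.6533)(0.4423) + (0.7571)(0.8969)(-0.8480) = -0.8648, so φ₂ = -59.86°.
Δλ = atan2(sin θ sin δ cos φ₁, cos δ − sin φ₁ sin φ₂) = atan2(-0.3598, -0.1227) = -108.824°.
λ₂ = -17.823° − 108.824° = -126.65°.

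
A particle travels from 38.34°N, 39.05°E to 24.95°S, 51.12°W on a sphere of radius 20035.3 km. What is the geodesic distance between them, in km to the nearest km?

36820 km

In radians: φ₁ = 0.6692, φ₂ = -0.4355, Δλ = -90.170° = -1.5738 rad.
Haversine: a = sin²(Δφ/2) + cos φ₁ cos φ₂ sin²(Δλ/2) = 0.2753 + (0.7843)(0.9067)(0.5015) = 0.63189.
Central angle c = 2·arcsin(√a) = 1.83774 rad.
Distance = R·c = 20035.3 × 1.8377 ≈ 36820 km.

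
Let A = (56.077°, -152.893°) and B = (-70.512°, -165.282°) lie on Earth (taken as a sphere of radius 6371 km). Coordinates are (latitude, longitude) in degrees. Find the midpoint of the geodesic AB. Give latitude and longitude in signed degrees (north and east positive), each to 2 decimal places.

-7.26°, -157.52°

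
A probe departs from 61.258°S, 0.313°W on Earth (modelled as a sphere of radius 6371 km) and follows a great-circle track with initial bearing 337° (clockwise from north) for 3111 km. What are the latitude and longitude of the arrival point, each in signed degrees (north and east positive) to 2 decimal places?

Angular distance δ = d/R = 3111/6371 = 0.48831 rad; initial bearing θ = 5.8818 rad.
sin φ₂ = sin φ₁ cos δ + cos φ₁ sin δ cos θ = (-0.8768)(0.8831) + (0.4809)(0.4691)(0.9205) = -0.5667, so φ₂ = -34.52°.
Δλ = atan2(sin θ sin δ cos φ₁, cos δ − sin φ₁ sin φ₂) = atan2(-0.0881, 0.3863) = -12.854°.
λ₂ = -0.313° − 12.854° = -13.17°.

-34.52°, -13.17°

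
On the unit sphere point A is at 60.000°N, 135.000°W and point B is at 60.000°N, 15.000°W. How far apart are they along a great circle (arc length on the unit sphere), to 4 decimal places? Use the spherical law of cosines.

Let φ₁ = 1.0472 rad, φ₂ = 1.0472 rad, and Δλ = 2.0944 rad.
cos c = sin φ₁ sin φ₂ + cos φ₁ cos φ₂ cos Δλ = (0.8660)(0.8660) + (0.5000)(0.5000)(-0.5000) = 0.62500,
so c = arccos(0.62500) = 0.89566 rad.
On the unit sphere the arc length equals the central angle: 0.8957.

0.8957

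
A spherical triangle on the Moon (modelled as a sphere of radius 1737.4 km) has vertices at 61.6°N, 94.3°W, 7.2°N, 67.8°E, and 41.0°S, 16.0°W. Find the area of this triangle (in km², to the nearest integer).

8315179 km²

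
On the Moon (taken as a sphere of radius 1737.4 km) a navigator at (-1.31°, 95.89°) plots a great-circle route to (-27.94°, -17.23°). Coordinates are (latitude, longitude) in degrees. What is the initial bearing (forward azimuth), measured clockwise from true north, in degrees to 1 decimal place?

239.6°

Δλ = -113.120° = -1.9743 rad.
y = sin Δλ · cos φ₂ = (-0.9197)(0.8834) = -0.8125
x = cos φ₁ sin φ₂ − sin φ₁ cos φ₂ cos Δλ = (0.9997)(-0.4685) − (-0.0229)(0.8834)(-0.3927) = -0.4764
θ = atan2(y, x) = -120.38°; adding 360° gives 239.6°.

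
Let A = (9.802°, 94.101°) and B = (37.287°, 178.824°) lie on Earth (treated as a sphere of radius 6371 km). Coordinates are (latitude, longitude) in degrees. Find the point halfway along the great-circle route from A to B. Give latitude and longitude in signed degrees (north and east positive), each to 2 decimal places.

The central angle between A and B is δ = 1.3946 rad.
With f = 0.5, the slerp weights are sin((1−f)δ)/sin δ = 0.6523 and sin(fδ)/sin δ = 0.6523.
Weighted sum of the unit vectors: (0.6523)·(-0.0705,0.9829,0.1702) + (0.6523)·(-0.7954,0.0163,0.6058) = (-0.5648, 0.6517, 0.5062).
Converting back: φ = atan2(z, √(x²+y²)) = 30.41°, λ = atan2(y, x) = 130.91°.

30.41°, 130.91°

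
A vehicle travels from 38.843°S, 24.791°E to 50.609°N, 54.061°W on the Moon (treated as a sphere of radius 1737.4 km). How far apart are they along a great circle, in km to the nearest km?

3424 km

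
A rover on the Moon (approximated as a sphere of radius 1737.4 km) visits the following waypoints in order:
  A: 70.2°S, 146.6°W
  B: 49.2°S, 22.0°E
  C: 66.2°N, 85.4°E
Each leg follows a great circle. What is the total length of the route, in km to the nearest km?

Leg A→B: central angle 1.0527 rad, distance 1828.9 km.
Leg B→C: central angle 2.1829 rad, distance 3792.5 km.
Total: 1828.9 + 3792.5 ≈ 5621 km.

5621 km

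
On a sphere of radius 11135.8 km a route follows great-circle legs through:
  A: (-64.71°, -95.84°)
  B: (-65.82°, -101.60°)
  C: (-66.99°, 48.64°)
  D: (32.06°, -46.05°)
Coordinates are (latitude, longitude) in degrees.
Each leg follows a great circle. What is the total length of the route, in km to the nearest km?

32887 km

Leg A→B: central angle 0.0463 rad, distance 515.5 km.
Leg B→C: central angle 0.7944 rad, distance 8846.7 km.
Leg C→D: central angle 2.1126 rad, distance 23525.2 km.
Total: 515.5 + 8846.7 + 23525.2 ≈ 32887 km.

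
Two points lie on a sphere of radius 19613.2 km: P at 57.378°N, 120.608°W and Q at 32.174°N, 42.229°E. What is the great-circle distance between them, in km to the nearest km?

30563 km

In radians: φ₁ = 1.0014, φ₂ = 0.5615, Δλ = 162.837° = 2.8420 rad.
cos c = sin φ₁ sin φ₂ + cos φ₁ cos φ₂ cos Δλ = (0.8422)(0.5325) + (0.5391)(0.8464)(-0.9555) = 0.01250,
so c = arccos(0.01250) = 1.55830 rad.
Distance = R·c = 19613.2 × 1.5583 ≈ 30563 km.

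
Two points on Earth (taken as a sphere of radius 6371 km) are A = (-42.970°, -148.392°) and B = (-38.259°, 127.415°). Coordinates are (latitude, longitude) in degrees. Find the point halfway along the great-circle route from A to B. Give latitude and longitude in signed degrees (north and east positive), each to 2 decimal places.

-49.12°, 167.69°

The central angle between A and B is δ = 1.0699 rad.
With f = 0.5, the slerp weights are sin((1−f)δ)/sin δ = 0.5812 and sin(fδ)/sin δ = 0.5812.
Weighted sum of the unit vectors: (0.5812)·(-0.6232,-0.3835,-0.6816) + (0.5812)·(-0.4771,0.6237,-0.6192) = (-0.6395, 0.1396, -0.7560).
Converting back: φ = atan2(z, √(x²+y²)) = -49.12°, λ = atan2(y, x) = 167.69°.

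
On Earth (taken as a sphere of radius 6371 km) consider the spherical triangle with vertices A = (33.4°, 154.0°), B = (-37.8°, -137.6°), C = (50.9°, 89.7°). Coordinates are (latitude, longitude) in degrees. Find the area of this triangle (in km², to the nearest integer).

Side lengths (central angles): a = 2.5211, b = 0.8559, c = 1.6655 rad; semiperimeter s = 2.5213.
By l'Huilier's theorem, tan(E/4) = √[tan(s/2) tan((s−a)/2) tan((s−b)/2) tan((s−c)/2)], giving spherical excess E = 0.0439 rad.
Area = E·R² = 0.0439 × (6371)² ≈ 1782146 km².

1782146 km²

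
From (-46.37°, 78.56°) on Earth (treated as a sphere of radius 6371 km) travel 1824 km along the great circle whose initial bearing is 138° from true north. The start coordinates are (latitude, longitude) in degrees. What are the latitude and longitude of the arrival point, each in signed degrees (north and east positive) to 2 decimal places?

Angular distance δ = d/R = 1824/6371 = 0.28630 rad; initial bearing θ = 2.4086 rad.
sin φ₂ = sin φ₁ cos δ + cos φ₁ sin δ cos θ = (-0.7238)(0.9593) + (0.6900)(0.2824)(-0.7431) = -0.8392, so φ₂ = -57.05°.
Δλ = atan2(sin θ sin δ cos φ₁, cos δ − sin φ₁ sin φ₂) = atan2(0.1304, 0.3519) = 20.330°.
λ₂ = 78.560° + 20.330° = 98.89°.

-57.05°, 98.89°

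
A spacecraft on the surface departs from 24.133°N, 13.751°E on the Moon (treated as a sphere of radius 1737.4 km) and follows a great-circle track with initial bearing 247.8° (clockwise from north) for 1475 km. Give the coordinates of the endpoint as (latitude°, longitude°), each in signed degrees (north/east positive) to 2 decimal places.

0.65°, -30.28°

Angular distance δ = d/R = 1475/1737.4 = 0.84897 rad; initial bearing θ = 4.3249 rad.
sin φ₂ = sin φ₁ cos δ + cos φ₁ sin δ cos θ = (0.4089)(0.6608) + (0.9126)(0.7506)(-0.3778) = 0.0113, so φ₂ = 0.65°.
Δλ = atan2(sin θ sin δ cos φ₁, cos δ − sin φ₁ sin φ₂) = atan2(-0.6342, 0.6561) = -44.027°.
λ₂ = 13.751° − 44.027° = -30.28°.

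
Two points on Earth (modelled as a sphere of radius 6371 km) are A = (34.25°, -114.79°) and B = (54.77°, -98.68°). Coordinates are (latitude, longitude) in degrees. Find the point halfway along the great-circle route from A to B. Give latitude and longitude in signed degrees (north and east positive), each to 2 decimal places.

The central angle between A and B is δ = 0.4082 rad.
With f = 0.5, the slerp weights are sin((1−f)δ)/sin δ = 0.5106 and sin(fδ)/sin δ = 0.5106.
Weighted sum of the unit vectors: (0.5106)·(-0.3466,-0.7504,0.5628) + (0.5106)·(-0.0871,-0.5703,0.8168) = (-0.2214, -0.6743, 0.7044).
Converting back: φ = atan2(z, √(x²+y²)) = 44.78°, λ = atan2(y, x) = -108.18°.

44.78°, -108.18°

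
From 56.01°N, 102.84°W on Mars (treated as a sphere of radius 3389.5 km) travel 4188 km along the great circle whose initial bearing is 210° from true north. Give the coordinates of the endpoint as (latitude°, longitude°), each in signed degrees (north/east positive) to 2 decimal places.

Angular distance δ = d/R = 4188/3389.5 = 1.23558 rad; initial bearing θ = 3.6652 rad.
sin φ₂ = sin φ₁ cos δ + cos φ₁ sin δ cos θ = (0.8291)(0.3290) + (0.5590)(0.9443)(-0.8660) = -0.1844, so φ₂ = -10.63°.
Δλ = atan2(sin θ sin δ cos φ₁, cos δ − sin φ₁ sin φ₂) = atan2(-0.2640, 0.4819) = -28.712°.
λ₂ = -102.840° − 28.712° = -131.55°.

-10.63°, -131.55°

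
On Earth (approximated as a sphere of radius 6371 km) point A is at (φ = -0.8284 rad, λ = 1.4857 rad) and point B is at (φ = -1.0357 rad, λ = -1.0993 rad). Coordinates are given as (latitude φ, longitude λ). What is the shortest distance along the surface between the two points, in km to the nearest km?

Let φ₁ = -0.8284 rad, φ₂ = -1.0357 rad, and Δλ = -2.5850 rad.
Haversine: a = sin²(Δφ/2) + cos φ₁ cos φ₂ sin²(Δλ/2) = 0.0107 + (0.6761)(0.5099)(0.9245) = 0.32942.
Central angle c = 2·arcsin(√a) = 1.22266 rad.
Distance = R·c = 6371 × 1.2227 ≈ 7790 km.

7790 km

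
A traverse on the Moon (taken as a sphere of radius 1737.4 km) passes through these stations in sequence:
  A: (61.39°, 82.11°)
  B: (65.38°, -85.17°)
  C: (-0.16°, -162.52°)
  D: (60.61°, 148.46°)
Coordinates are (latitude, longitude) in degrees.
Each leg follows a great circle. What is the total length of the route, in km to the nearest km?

6343 km

Leg A→B: central angle 0.9229 rad, distance 1603.5 km.
Leg B→C: central angle 1.4820 rad, distance 2574.8 km.
Leg C→D: central angle 1.2457 rad, distance 2164.3 km.
Total: 1603.5 + 2574.8 + 2164.3 ≈ 6343 km.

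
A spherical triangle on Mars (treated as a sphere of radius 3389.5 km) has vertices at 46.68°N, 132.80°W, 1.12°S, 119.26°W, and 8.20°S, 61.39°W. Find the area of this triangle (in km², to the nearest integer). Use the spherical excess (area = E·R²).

5871043 km²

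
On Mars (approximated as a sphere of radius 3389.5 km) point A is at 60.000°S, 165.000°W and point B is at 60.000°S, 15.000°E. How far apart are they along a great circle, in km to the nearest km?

3549 km

With latitudes φ₁ = -60.000°, φ₂ = -60.000° and longitude difference Δλ = -180.000°:
Haversine: a = sin²(Δφ/2) + cos φ₁ cos φ₂ sin²(Δλ/2) = 0.0000 + (0.5000)(0.5000)(1.0000) = 0.25000.
Central angle c = 2·arcsin(√a) = 1.04720 rad.
Distance = R·c = 3389.5 × 1.0472 ≈ 3549 km.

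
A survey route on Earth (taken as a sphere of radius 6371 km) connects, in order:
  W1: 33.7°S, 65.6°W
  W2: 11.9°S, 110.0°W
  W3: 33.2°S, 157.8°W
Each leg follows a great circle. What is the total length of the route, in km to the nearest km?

Leg W1→W2: central angle 0.8009 rad, distance 5102.7 km.
Leg W2→W3: central angle 0.8461 rad, distance 5390.6 km.
Total: 5102.7 + 5390.6 ≈ 10493 km.

10493 km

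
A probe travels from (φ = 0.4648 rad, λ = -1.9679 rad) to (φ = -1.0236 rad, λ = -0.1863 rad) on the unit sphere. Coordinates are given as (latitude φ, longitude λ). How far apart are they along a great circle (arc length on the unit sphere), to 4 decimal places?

2.0716

Let φ₁ = 0.4648 rad, φ₂ = -1.0236 rad, and Δλ = 1.7816 rad.
cos c = sin φ₁ sin φ₂ + cos φ₁ cos φ₂ cos Δλ = (0.4482)(-0.8540) + (0.8939)(0.5203)(-0.2092) = -0.48011,
so c = arccos(-0.48011) = 2.07158 rad.
On the unit sphere the arc length equals the central angle: 2.0716.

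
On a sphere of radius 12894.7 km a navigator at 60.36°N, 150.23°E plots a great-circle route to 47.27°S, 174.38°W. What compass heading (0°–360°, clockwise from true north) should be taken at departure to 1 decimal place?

155.0°

With φ₁ = 1.0535, φ₂ = -0.8250, Δλ = 0.6177 rad, the forward-azimuth formula gives
θ = atan2( sin Δλ cos φ₂ , cos φ₁ sin φ₂ − sin φ₁ cos φ₂ cos Δλ ) = atan2(0.3930, -0.8441) = 155.03°.
So the initial bearing is 155.0°.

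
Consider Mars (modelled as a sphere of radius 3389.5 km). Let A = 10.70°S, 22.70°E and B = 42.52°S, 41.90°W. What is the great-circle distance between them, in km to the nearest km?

3795 km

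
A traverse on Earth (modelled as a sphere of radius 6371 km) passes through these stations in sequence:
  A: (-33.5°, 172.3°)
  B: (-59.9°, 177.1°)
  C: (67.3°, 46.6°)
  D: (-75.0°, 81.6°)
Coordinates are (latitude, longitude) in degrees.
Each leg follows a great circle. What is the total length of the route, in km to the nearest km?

Leg A→B: central angle 0.4641 rad, distance 2956.5 km.
Leg B→C: central angle 2.7488 rad, distance 17512.3 km.
Leg C→D: central angle 2.5137 rad, distance 16015.0 km.
Total: 2956.5 + 17512.3 + 16015.0 ≈ 36484 km.

36484 km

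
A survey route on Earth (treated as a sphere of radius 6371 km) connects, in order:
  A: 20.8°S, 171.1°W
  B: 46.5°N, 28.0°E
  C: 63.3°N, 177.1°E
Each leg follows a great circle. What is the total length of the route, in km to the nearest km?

24180 km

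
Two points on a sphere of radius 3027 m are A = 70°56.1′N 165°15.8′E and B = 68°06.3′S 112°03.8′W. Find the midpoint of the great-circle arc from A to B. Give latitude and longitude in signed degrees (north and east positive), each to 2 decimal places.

1.88°, -150.07°

Central angle δ = 2.6089 rad. Interpolating on the sphere with fraction f = 0.5:
P = [sin((1−f)δ)·A + sin(fδ)·B] / sin δ = 1.8996·A + 1.8996·B in Cartesian coordinates,
giving P = (-0.8662, -0.4987, 0.0328), i.e. latitude 1.88°, longitude -150.07°.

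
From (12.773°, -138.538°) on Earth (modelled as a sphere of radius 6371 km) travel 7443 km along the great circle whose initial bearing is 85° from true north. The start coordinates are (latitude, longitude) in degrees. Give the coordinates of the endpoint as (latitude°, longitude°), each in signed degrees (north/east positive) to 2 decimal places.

9.49°, -70.22°

Angular distance δ = d/R = 7443/6371 = 1.16826 rad; initial bearing θ = 1.4835 rad.
sin φ₂ = sin φ₁ cos δ + cos φ₁ sin δ cos θ = (0.2211)(0.3918) + (0.9753)(0.9201)(0.0872) = 0.1648, so φ₂ = 9.49°.
Δλ = atan2(sin θ sin δ cos φ₁, cos δ − sin φ₁ sin φ₂) = atan2(0.8939, 0.3553) = 68.323°.
λ₂ = -138.538° + 68.323° = -70.22°.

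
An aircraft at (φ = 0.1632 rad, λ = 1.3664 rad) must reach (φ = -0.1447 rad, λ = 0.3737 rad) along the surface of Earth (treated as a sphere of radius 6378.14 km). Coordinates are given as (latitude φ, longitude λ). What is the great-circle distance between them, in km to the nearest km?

6604 km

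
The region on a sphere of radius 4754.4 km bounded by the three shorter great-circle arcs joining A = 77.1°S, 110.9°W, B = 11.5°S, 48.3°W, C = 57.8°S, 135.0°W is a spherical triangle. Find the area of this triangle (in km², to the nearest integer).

6184347 km²

Side lengths (central angles): a = 1.3707, b = 0.3669, c = 1.2713 rad; semiperimeter s = 1.5045.
By l'Huilier's theorem, tan(E/4) = √[tan(s/2) tan((s−a)/2) tan((s−b)/2) tan((s−c)/2)], giving spherical excess E = 0.2736 rad.
Area = E·R² = 0.2736 × (4754.4)² ≈ 6184347 km².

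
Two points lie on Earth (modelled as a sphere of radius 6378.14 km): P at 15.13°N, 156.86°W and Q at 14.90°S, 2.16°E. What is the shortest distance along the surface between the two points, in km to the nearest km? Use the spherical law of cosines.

17782 km

In radians: φ₁ = 0.2641, φ₂ = -0.2601, Δλ = 159.020° = 2.7754 rad.
cos c = sin φ₁ sin φ₂ + cos φ₁ cos φ₂ cos Δλ = (0.2610)(-0.2571) + (0.9653)(0.9664)(-0.9337) = -0.93815,
so c = arccos(-0.93815) = 2.78804 rad.
Distance = R·c = 6378.14 × 2.7880 ≈ 17782 km.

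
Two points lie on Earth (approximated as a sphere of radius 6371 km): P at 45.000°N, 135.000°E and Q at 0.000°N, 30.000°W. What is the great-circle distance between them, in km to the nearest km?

Let φ₁ = 0.7854 rad, φ₂ = 0.0000 rad, and Δλ = -2.8798 rad.
cos c = sin φ₁ sin φ₂ + cos φ₁ cos φ₂ cos Δλ = (0.7071)(0.0000) + (0.7071)(1.0000)(-0.9659) = -0.68301,
so c = arccos(-0.68301) = 2.32268 rad.
Distance = R·c = 6371 × 2.3227 ≈ 14798 km.

14798 km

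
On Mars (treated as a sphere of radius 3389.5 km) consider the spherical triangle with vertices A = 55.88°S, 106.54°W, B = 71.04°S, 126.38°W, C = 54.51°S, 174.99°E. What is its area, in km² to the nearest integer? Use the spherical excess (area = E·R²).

Side lengths (central angles): a = 0.5192, b = 0.7390, c = 0.3032 rad; semiperimeter s = 0.7807.
By l'Huilier's theorem, tan(E/4) = √[tan(s/2) tan((s−a)/2) tan((s−b)/2) tan((s−c)/2)], giving spherical excess E = 0.0663 rad.
Area = E·R² = 0.0663 × (3389.5)² ≈ 761433 km².

761433 km²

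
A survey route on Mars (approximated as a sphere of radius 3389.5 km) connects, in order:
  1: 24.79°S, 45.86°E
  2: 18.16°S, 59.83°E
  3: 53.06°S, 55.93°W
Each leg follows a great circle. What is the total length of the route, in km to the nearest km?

Leg 1→2: central angle 0.2545 rad, distance 862.5 km.
Leg 2→3: central angle 1.5699 rad, distance 5321.1 km.
Total: 862.5 + 5321.1 ≈ 6184 km.

6184 km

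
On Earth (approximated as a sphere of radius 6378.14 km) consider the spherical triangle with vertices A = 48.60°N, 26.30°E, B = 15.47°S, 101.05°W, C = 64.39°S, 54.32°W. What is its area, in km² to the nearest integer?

Side lengths (central angles): a = 1.0168, b = 2.2521, c = 2.1978 rad; semiperimeter s = 2.7334.
By l'Huilier's theorem, tan(E/4) = √[tan(s/2) tan((s−a)/2) tan((s−b)/2) tan((s−c)/2)], giving spherical excess E = 2.2015 rad.
Area = E·R² = 2.2015 × (6378.14)² ≈ 89557662 km².

89557662 km²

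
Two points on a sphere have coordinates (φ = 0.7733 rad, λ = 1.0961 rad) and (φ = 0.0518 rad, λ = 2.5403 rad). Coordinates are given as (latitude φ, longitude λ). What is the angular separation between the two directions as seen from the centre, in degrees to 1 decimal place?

With latitudes φ₁ = 44.307°, φ₂ = 2.968° and longitude difference Δλ = 82.747°:
cos c = sin φ₁ sin φ₂ + cos φ₁ cos φ₂ cos Δλ = (0.6985)(0.0518) + (0.7156)(0.9987)(0.1263) = 0.12640,
so c = arccos(0.12640) = 1.44406 rad.
So the angular separation is 82.7°.

82.7°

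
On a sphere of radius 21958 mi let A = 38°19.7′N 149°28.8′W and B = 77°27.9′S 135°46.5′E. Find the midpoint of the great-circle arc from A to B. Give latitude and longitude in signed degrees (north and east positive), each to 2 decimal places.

-22.32°, -163.45°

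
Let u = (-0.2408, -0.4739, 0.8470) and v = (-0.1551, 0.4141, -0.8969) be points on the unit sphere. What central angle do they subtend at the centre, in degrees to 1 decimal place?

156.7°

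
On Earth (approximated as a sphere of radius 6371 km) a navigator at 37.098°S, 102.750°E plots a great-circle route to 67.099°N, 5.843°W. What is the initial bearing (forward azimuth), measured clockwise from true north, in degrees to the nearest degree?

331°

Δλ = -108.593° = -1.8953 rad.
y = sin Δλ · cos φ₂ = (-0.9478)(0.3891) = -0.3688
x = cos φ₁ sin φ₂ − sin φ₁ cos φ₂ cos Δλ = (0.7976)(0.9212) − (-0.6032)(0.3891)(-0.3188) = 0.6599
θ = atan2(y, x) = -29.20°; adding 360° gives 331°.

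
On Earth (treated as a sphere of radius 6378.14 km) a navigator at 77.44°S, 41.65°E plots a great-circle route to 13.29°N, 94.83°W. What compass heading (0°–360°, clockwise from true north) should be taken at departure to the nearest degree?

226°

With φ₁ = -1.3516, φ₂ = 0.2320, Δλ = -2.3820 rad, the forward-azimuth formula gives
θ = atan2( sin Δλ cos φ₂ , cos φ₁ sin φ₂ − sin φ₁ cos φ₂ cos Δλ ) = atan2(-0.6702, -0.6388) = -133.63°.
Adding 360° brings this into [0°, 360°): 226°.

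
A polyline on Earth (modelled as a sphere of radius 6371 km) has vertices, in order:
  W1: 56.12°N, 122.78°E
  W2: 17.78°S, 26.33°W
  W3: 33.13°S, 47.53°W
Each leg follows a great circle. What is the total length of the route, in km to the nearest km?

17747 km

Leg W1→W2: central angle 2.3589 rad, distance 15028.8 km.
Leg W2→W3: central angle 0.4266 rad, distance 2718.2 km.
Total: 15028.8 + 2718.2 ≈ 17747 km.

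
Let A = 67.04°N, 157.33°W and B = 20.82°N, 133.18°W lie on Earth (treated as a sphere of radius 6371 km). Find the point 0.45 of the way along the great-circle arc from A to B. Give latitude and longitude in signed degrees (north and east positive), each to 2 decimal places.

The central angle between A and B is δ = 0.8500 rad.
With f = 0.45, the slerp weights are sin((1−f)δ)/sin δ = 0.5999 and sin(fδ)/sin δ = 0.4968.
Weighted sum of the unit vectors: (0.5999)·(-0.3600,-0.1503,0.9208) + (0.4968)·(-0.6396,-0.6816,0.3554) = (-0.5337, -0.4288, 0.7289).
Converting back: φ = atan2(z, √(x²+y²)) = 46.80°, λ = atan2(y, x) = -141.22°.

46.80°, -141.22°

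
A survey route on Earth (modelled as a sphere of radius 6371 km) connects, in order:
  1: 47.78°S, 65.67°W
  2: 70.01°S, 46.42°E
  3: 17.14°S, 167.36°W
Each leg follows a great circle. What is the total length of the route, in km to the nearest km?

15804 km

Leg 1→2: central angle 0.9153 rad, distance 5831.3 km.
Leg 2→3: central angle 1.5654 rad, distance 9973.0 km.
Total: 5831.3 + 9973.0 ≈ 15804 km.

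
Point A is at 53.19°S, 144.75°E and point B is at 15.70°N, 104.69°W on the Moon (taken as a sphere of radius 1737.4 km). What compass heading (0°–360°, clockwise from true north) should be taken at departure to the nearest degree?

97°

With φ₁ = -0.9283, φ₂ = 0.2740, Δλ = 1.9296 rad, the forward-azimuth formula gives
θ = atan2( sin Δλ cos φ₂ , cos φ₁ sin φ₂ − sin φ₁ cos φ₂ cos Δλ ) = atan2(0.9014, -0.1085) = 96.87°.
So the initial bearing is 97°.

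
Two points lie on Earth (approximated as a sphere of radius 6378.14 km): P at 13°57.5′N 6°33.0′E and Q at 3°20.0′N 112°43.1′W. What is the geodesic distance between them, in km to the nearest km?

13065 km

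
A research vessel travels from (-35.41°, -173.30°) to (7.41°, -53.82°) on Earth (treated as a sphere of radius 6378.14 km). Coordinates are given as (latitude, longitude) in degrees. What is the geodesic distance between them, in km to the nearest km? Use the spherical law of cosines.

13157 km

With latitudes φ₁ = -35.410°, φ₂ = 7.410° and longitude difference Δλ = 119.480°:
cos c = sin φ₁ sin φ₂ + cos φ₁ cos φ₂ cos Δλ = (-0.5794)(0.1290) + (0.8150)(0.9916)(-0.4921) = -0.47247,
so c = arccos(-0.47247) = 2.06289 rad.
Distance = R·c = 6378.14 × 2.0629 ≈ 13157 km.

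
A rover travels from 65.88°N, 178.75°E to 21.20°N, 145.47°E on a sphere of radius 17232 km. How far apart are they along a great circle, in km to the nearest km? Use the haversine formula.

14907 km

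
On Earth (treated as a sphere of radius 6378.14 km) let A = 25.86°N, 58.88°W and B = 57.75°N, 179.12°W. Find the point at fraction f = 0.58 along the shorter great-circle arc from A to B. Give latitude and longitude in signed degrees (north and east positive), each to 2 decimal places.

62.11°, -106.44°

The central angle between A and B is δ = 1.4434 rad.
With f = 0.58, the slerp weights are sin((1−f)δ)/sin δ = 0.5744 and sin(fδ)/sin δ = 0.7488.
Weighted sum of the unit vectors: (0.5744)·(0.4651,-0.7704,0.4362) + (0.7488)·(-0.5336,-0.0082,0.8457) = (-0.1324, -0.4487, 0.8838).
Converting back: φ = atan2(z, √(x²+y²)) = 62.11°, λ = atan2(y, x) = -106.44°.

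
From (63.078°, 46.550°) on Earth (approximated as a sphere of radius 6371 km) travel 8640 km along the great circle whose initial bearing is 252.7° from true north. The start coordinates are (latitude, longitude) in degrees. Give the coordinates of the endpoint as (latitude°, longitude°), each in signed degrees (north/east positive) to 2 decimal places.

3.35°, -22.59°

Angular distance δ = d/R = 8640/6371 = 1.35615 rad; initial bearing θ = 4.4104 rad.
sin φ₂ = sin φ₁ cos δ + cos φ₁ sin δ cos θ = (0.8916)(0.2130) + (0.4528)(0.9771)(-0.2974) = 0.0584, so φ₂ = 3.35°.
Δλ = atan2(sin θ sin δ cos φ₁, cos δ − sin φ₁ sin φ₂) = atan2(-0.4224, 0.1610) = -69.138°.
λ₂ = 46.550° − 69.138° = -22.59°.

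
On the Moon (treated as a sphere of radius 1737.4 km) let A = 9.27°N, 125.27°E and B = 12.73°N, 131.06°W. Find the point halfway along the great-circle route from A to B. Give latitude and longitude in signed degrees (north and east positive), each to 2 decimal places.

17.46°, 176.68°

Central angle δ = 1.7640 rad. Interpolating on the sphere with fraction f = 0.5:
P = [sin((1−f)δ)·A + sin(fδ)·B] / sin δ = 0.7867·A + 0.7867·B in Cartesian coordinates,
giving P = (-0.9523, 0.0553, 0.3001), i.e. latitude 17.46°, longitude 176.68°.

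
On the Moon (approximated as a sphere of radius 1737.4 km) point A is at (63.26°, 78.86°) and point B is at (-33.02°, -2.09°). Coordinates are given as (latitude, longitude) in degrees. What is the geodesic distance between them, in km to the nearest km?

With latitudes φ₁ = 63.260°, φ₂ = -33.020° and longitude difference Δλ = -80.950°:
cos c = sin φ₁ sin φ₂ + cos φ₁ cos φ₂ cos Δλ = (0.8931)(-0.5449) + (0.4499)(0.8385)(0.1573) = -0.42731,
so c = arccos(-0.42731) = 2.01231 rad.
Distance = R·c = 1737.4 × 2.0123 ≈ 3496 km.

3496 km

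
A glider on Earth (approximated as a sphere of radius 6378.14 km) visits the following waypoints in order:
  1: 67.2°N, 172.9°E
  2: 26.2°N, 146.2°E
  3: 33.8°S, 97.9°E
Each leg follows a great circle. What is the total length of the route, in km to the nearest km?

Leg 1→2: central angle 0.7704 rad, distance 4913.7 km.
Leg 2→3: central angle 1.3177 rad, distance 8404.5 km.
Total: 4913.7 + 8404.5 ≈ 13318 km.

13318 km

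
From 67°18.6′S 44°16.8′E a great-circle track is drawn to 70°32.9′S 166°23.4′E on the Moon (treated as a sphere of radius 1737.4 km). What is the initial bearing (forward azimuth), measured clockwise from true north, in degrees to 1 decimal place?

With φ₁ = -1.1748, φ₂ = -1.2313, Δλ = 2.1312 rad, the forward-azimuth formula gives
θ = atan2( sin Δλ cos φ₂ , cos φ₁ sin φ₂ − sin φ₁ cos φ₂ cos Δλ ) = atan2(0.2821, -0.5270) = 151.84°.
So the initial bearing is 151.8°.

151.8°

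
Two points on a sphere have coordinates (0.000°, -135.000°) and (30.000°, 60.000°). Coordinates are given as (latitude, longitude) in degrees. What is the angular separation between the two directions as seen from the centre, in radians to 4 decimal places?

2.5617 rad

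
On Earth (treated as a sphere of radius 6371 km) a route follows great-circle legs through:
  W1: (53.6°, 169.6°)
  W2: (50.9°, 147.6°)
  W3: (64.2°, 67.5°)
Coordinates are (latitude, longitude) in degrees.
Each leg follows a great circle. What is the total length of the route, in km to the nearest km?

6165 km

Leg W1→W2: central angle 0.2387 rad, distance 1521.0 km.
Leg W2→W3: central angle 0.7289 rad, distance 4644.1 km.
Total: 1521.0 + 4644.1 ≈ 6165 km.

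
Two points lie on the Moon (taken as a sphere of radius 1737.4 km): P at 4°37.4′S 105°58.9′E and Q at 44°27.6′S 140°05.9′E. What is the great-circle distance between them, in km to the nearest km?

1510 km

Let φ₁ = -0.0807 rad, φ₂ = -0.7760 rad, and Δλ = 0.5954 rad.
cos c = sin φ₁ sin φ₂ + cos φ₁ cos φ₂ cos Δλ = (-0.0806)(-0.7004) + (0.9967)(0.7137)(0.8279) = 0.64544,
so c = arccos(0.64544) = 0.86920 rad.
Distance = R·c = 1737.4 × 0.8692 ≈ 1510 km.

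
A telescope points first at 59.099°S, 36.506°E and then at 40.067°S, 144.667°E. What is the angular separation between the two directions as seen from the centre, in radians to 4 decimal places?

1.1265 rad

In radians: φ₁ = -1.0315, φ₂ = -0.6993, Δλ = 108.161° = 1.8878 rad.
Haversine: a = sin²(Δφ/2) + cos φ₁ cos φ₂ sin²(Δλ/2) = 0.0273 + (0.5136)(0.7653)(0.6558) = 0.28509.
Central angle c = 2·arcsin(√a) = 1.12651 rad.
So the angular separation is 1.1265 rad.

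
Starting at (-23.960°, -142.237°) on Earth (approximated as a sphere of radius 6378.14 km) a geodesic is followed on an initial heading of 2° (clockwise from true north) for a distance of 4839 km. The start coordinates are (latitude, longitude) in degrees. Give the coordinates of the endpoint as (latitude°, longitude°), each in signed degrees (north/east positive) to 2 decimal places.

Angular distance δ = d/R = 4839/6378.14 = 0.75869 rad; initial bearing θ = 0.0349 rad.
sin φ₂ = sin φ₁ cos δ + cos φ₁ sin δ cos θ = (-0.4061)(0.7257) + (0.9138)(0.6880)(0.9994) = 0.3336, so φ₂ = 19.49°.
Δλ = atan2(sin θ sin δ cos φ₁, cos δ − sin φ₁ sin φ₂) = atan2(0.0219, 0.8612) = 1.459°.
λ₂ = -142.237° + 1.459° = -140.78°.

19.49°, -140.78°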